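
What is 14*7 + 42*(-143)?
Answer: -5908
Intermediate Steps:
14*7 + 42*(-143) = 98 - 6006 = -5908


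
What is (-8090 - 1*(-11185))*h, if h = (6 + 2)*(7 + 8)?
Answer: 371400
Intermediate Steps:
h = 120 (h = 8*15 = 120)
(-8090 - 1*(-11185))*h = (-8090 - 1*(-11185))*120 = (-8090 + 11185)*120 = 3095*120 = 371400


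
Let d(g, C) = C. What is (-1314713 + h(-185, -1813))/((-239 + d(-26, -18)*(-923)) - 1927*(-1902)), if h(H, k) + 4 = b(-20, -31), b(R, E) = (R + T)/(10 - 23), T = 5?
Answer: -17091306/47859877 ≈ -0.35711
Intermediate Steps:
b(R, E) = -5/13 - R/13 (b(R, E) = (R + 5)/(10 - 23) = (5 + R)/(-13) = (5 + R)*(-1/13) = -5/13 - R/13)
h(H, k) = -37/13 (h(H, k) = -4 + (-5/13 - 1/13*(-20)) = -4 + (-5/13 + 20/13) = -4 + 15/13 = -37/13)
(-1314713 + h(-185, -1813))/((-239 + d(-26, -18)*(-923)) - 1927*(-1902)) = (-1314713 - 37/13)/((-239 - 18*(-923)) - 1927*(-1902)) = -17091306/(13*((-239 + 16614) + 3665154)) = -17091306/(13*(16375 + 3665154)) = -17091306/13/3681529 = -17091306/13*1/3681529 = -17091306/47859877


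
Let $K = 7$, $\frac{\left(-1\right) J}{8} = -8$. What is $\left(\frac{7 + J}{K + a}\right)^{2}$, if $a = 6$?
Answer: $\frac{5041}{169} \approx 29.828$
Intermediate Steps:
$J = 64$ ($J = \left(-8\right) \left(-8\right) = 64$)
$\left(\frac{7 + J}{K + a}\right)^{2} = \left(\frac{7 + 64}{7 + 6}\right)^{2} = \left(\frac{71}{13}\right)^{2} = \frac{5041}{169}$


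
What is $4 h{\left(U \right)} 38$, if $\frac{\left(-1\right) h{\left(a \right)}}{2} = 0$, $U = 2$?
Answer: $0$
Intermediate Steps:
$h{\left(a \right)} = 0$ ($h{\left(a \right)} = \left(-2\right) 0 = 0$)
$4 h{\left(U \right)} 38 = 4 \cdot 0 \cdot 38 = 0 \cdot 38 = 0$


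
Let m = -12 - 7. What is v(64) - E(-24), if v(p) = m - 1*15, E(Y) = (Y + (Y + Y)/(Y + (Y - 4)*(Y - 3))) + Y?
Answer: 858/61 ≈ 14.066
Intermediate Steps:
m = -19
E(Y) = 2*Y + 2*Y/(Y + (-4 + Y)*(-3 + Y)) (E(Y) = (Y + (2*Y)/(Y + (-4 + Y)*(-3 + Y))) + Y = (Y + 2*Y/(Y + (-4 + Y)*(-3 + Y))) + Y = 2*Y + 2*Y/(Y + (-4 + Y)*(-3 + Y)))
v(p) = -34 (v(p) = -19 - 1*15 = -19 - 15 = -34)
v(64) - E(-24) = -34 - 2*(-24)*(13 + (-24)² - 6*(-24))/(12 + (-24)² - 6*(-24)) = -34 - 2*(-24)*(13 + 576 + 144)/(12 + 576 + 144) = -34 - 2*(-24)*733/732 = -34 - 1*(-2932/61) = -34 + 2932/61 = 858/61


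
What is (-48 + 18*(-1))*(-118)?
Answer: 7788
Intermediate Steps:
(-48 + 18*(-1))*(-118) = (-48 - 18)*(-118) = -66*(-118) = 7788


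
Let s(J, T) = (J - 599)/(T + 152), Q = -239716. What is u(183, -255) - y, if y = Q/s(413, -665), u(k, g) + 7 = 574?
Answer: 20513295/31 ≈ 6.6172e+5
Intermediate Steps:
u(k, g) = 567 (u(k, g) = -7 + 574 = 567)
s(J, T) = (-599 + J)/(152 + T)
y = -20495718/31 (y = -239716*(152 - 665)/(-599 + 413) = -239716/(-186/(-513)) = -239716/((-1/513*(-186))) = -239716/62/171 = -239716*171/62 = -20495718/31 ≈ -6.6115e+5)
u(183, -255) - y = 567 - 1*(-20495718/31) = 567 + 20495718/31 = 20513295/31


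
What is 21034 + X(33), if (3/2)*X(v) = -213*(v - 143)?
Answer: 36654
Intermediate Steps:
X(v) = 20306 - 142*v (X(v) = 2*(-213*(v - 143))/3 = 2*(-213*(-143 + v))/3 = 2*(30459 - 213*v)/3 = 20306 - 142*v)
21034 + X(33) = 21034 + (20306 - 142*33) = 21034 + (20306 - 4686) = 21034 + 15620 = 36654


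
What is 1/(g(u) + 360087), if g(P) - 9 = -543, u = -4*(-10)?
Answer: 1/359553 ≈ 2.7812e-6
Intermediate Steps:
u = 40
g(P) = -534 (g(P) = 9 - 543 = -534)
1/(g(u) + 360087) = 1/(-534 + 360087) = 1/359553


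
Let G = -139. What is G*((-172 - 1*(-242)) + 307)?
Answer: -52403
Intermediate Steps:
G*((-172 - 1*(-242)) + 307) = -139*((-172 - 1*(-242)) + 307) = -139*((-172 + 242) + 307) = -139*(70 + 307) = -139*377 = -52403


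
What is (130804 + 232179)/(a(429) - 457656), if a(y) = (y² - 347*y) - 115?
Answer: -362983/422593 ≈ -0.85894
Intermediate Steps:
a(y) = -115 + y² - 347*y
(130804 + 232179)/(a(429) - 457656) = (130804 + 232179)/((-115 + 429² - 347*429) - 457656) = 362983/((-115 + 184041 - 148863) - 457656) = 362983/(35063 - 457656) = 362983/(-422593) = 362983*(-1/422593) = -362983/422593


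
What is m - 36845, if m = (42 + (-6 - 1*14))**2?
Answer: -36361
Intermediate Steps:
m = 484 (m = (42 + (-6 - 14))**2 = (42 - 20)**2 = 22**2 = 484)
m - 36845 = 484 - 36845 = -36361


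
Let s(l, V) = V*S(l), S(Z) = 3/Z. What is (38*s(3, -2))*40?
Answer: -3040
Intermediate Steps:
s(l, V) = 3*V/l (s(l, V) = V*(3/l) = 3*V/l)
(38*s(3, -2))*40 = (38*(3*(-2)/3))*40 = (38*(3*(-2)*(⅓)))*40 = (38*(-2))*40 = -76*40 = -3040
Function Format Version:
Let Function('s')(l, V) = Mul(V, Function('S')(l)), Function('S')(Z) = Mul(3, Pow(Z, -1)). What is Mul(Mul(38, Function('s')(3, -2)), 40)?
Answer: -3040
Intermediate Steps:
Function('s')(l, V) = Mul(3, V, Pow(l, -1)) (Function('s')(l, V) = Mul(V, Mul(3, Pow(l, -1))) = Mul(3, V, Pow(l, -1)))
Mul(Mul(38, Function('s')(3, -2)), 40) = Mul(Mul(38, Mul(3, -2, Pow(3, -1))), 40) = Mul(Mul(38, Mul(3, -2, Rational(1, 3))), 40) = Mul(Mul(38, -2), 40) = Mul(-76, 40) = -3040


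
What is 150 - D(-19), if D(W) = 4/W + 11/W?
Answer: 2865/19 ≈ 150.79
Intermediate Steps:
D(W) = 15/W
150 - D(-19) = 150 - 15/(-19) = 150 - 15*(-1)/19 = 150 - 1*(-15/19) = 150 + 15/19 = 2865/19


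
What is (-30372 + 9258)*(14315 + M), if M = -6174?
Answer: -171889074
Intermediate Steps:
(-30372 + 9258)*(14315 + M) = (-30372 + 9258)*(14315 - 6174) = -21114*8141 = -171889074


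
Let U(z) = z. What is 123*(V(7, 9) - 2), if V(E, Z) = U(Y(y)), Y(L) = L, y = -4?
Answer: -738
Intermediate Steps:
V(E, Z) = -4
123*(V(7, 9) - 2) = 123*(-4 - 2) = 123*(-6) = -738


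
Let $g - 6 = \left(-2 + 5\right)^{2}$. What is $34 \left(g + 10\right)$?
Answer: $850$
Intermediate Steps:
$g = 15$ ($g = 6 + \left(-2 + 5\right)^{2} = 6 + 3^{2} = 6 + 9 = 15$)
$34 \left(g + 10\right) = 34 \left(15 + 10\right) = 34 \cdot 25 = 850$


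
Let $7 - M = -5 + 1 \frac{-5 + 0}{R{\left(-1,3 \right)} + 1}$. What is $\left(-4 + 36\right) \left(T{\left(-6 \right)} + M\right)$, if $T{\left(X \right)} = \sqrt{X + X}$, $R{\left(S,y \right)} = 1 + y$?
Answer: $416 + 64 i \sqrt{3} \approx 416.0 + 110.85 i$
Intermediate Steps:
$T{\left(X \right)} = \sqrt{2} \sqrt{X}$ ($T{\left(X \right)} = \sqrt{2 X} = \sqrt{2} \sqrt{X}$)
$M = 13$ ($M = 7 - \left(-5 + 1 \frac{-5 + 0}{\left(1 + 3\right) + 1}\right) = 7 - \left(-5 + 1 \left(- \frac{5}{4 + 1}\right)\right) = 7 - \left(-5 + 1 \left(- \frac{5}{5}\right)\right) = 7 - \left(-5 + 1 \left(\left(-5\right) \frac{1}{5}\right)\right) = 7 - \left(-5 + 1 \left(-1\right)\right) = 7 - \left(-5 - 1\right) = 7 - -6 = 7 + 6 = 13$)
$\left(-4 + 36\right) \left(T{\left(-6 \right)} + M\right) = \left(-4 + 36\right) \left(\sqrt{2} \sqrt{-6} + 13\right) = 32 \left(\sqrt{2} i \sqrt{6} + 13\right) = 32 \left(2 i \sqrt{3} + 13\right) = 32 \left(13 + 2 i \sqrt{3}\right) = 416 + 64 i \sqrt{3}$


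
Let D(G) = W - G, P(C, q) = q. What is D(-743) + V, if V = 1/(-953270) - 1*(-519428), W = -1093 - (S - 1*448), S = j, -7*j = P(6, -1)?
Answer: 3466738896863/6672890 ≈ 5.1953e+5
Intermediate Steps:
j = ⅐ (j = -⅐*(-1) = ⅐ ≈ 0.14286)
S = ⅐ ≈ 0.14286
W = -4516/7 (W = -1093 - (⅐ - 1*448) = -1093 - (⅐ - 448) = -1093 - 1*(-3135/7) = -1093 + 3135/7 = -4516/7 ≈ -645.14)
D(G) = -4516/7 - G
V = 495155129559/953270 (V = -1/953270 + 519428 = 495155129559/953270 ≈ 5.1943e+5)
D(-743) + V = (-4516/7 - 1*(-743)) + 495155129559/953270 = (-4516/7 + 743) + 495155129559/953270 = 685/7 + 495155129559/953270 = 3466738896863/6672890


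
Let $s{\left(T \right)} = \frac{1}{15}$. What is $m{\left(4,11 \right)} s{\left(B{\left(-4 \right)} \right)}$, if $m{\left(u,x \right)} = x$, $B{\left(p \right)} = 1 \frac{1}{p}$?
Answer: $\frac{11}{15} \approx 0.73333$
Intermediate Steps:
$B{\left(p \right)} = \frac{1}{p}$
$s{\left(T \right)} = \frac{1}{15}$
$m{\left(4,11 \right)} s{\left(B{\left(-4 \right)} \right)} = 11 \cdot \frac{1}{15} = \frac{11}{15}$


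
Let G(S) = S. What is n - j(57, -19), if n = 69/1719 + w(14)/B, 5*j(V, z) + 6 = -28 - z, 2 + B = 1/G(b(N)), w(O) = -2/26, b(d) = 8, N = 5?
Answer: 114758/37245 ≈ 3.0812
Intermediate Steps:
w(O) = -1/13 (w(O) = -2*1/26 = -1/13)
B = -15/8 (B = -2 + 1/8 = -15/8 ≈ -1.8750)
j(V, z) = -34/5 - z/5 (j(V, z) = -6/5 + (-28 - z)/5 = -6/5 + (-28/5 - z/5) = -34/5 - z/5)
n = 3023/37245 (n = 69/1719 - 1/(13*(-15/8)) = 69*(1/1719) - 1/13*(-8/15) = 23/573 + 8/195 = 3023/37245 ≈ 0.081165)
n - j(57, -19) = 3023/37245 - (-34/5 - 1/5*(-19)) = 3023/37245 - (-34/5 + 19/5) = 3023/37245 - 1*(-3) = 3023/37245 + 3 = 114758/37245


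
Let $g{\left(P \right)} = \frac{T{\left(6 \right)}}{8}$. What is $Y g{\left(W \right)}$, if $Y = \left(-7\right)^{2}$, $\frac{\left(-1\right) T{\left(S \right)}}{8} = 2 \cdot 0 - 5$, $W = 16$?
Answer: $245$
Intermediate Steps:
$T{\left(S \right)} = 40$ ($T{\left(S \right)} = - 8 \left(2 \cdot 0 - 5\right) = - 8 \left(0 - 5\right) = \left(-8\right) \left(-5\right) = 40$)
$Y = 49$
$g{\left(P \right)} = 5$ ($g{\left(P \right)} = \frac{40}{8} = 40 \cdot \frac{1}{8} = 5$)
$Y g{\left(W \right)} = 49 \cdot 5 = 245$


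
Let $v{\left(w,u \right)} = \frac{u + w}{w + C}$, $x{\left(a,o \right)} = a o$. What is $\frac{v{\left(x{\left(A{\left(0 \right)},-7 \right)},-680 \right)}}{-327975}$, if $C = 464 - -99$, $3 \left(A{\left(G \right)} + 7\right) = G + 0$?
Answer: $\frac{631}{200720700} \approx 3.1437 \cdot 10^{-6}$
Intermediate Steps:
$A{\left(G \right)} = -7 + \frac{G}{3}$ ($A{\left(G \right)} = -7 + \frac{G + 0}{3} = -7 + \frac{G}{3}$)
$C = 563$ ($C = 464 + 99 = 563$)
$v{\left(w,u \right)} = \frac{u + w}{563 + w}$ ($v{\left(w,u \right)} = \frac{u + w}{w + 563} = \frac{u + w}{563 + w}$)
$\frac{v{\left(x{\left(A{\left(0 \right)},-7 \right)},-680 \right)}}{-327975} = \frac{\frac{1}{563 + \left(-7 + \frac{1}{3} \cdot 0\right) \left(-7\right)} \left(-680 + \left(-7 + \frac{1}{3} \cdot 0\right) \left(-7\right)\right)}{-327975} = \frac{-680 + \left(-7 + 0\right) \left(-7\right)}{563 + \left(-7 + 0\right) \left(-7\right)} \left(- \frac{1}{327975}\right) = \frac{-680 - -49}{563 - -49} \left(- \frac{1}{327975}\right) = \frac{-680 + 49}{563 + 49} \left(- \frac{1}{327975}\right) = \frac{1}{612} \left(-631\right) \left(- \frac{1}{327975}\right) = \left(- \frac{631}{612}\right) \left(- \frac{1}{327975}\right) = \frac{631}{200720700}$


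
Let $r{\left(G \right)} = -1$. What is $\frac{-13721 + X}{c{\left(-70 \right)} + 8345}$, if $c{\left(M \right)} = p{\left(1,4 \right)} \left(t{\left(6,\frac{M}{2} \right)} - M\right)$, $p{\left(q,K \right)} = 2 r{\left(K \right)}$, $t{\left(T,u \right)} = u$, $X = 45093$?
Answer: $\frac{31372}{8275} \approx 3.7912$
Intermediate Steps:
$p{\left(q,K \right)} = -2$ ($p{\left(q,K \right)} = 2 \left(-1\right) = -2$)
$c{\left(M \right)} = M$ ($c{\left(M \right)} = - 2 \left(\frac{M}{2} - M\right) = - 2 \left(- \frac{M}{2}\right) = M$)
$\frac{-13721 + X}{c{\left(-70 \right)} + 8345} = \frac{-13721 + 45093}{-70 + 8345} = \frac{31372}{8275}$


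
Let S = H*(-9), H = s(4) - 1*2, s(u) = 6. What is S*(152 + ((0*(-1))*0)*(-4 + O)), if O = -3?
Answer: -5472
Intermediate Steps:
H = 4 (H = 6 - 1*2 = 6 - 2 = 4)
S = -36 (S = 4*(-9) = -36)
S*(152 + ((0*(-1))*0)*(-4 + O)) = -36*(152 + ((0*(-1))*0)*(-4 - 3)) = -36*(152 + (0*0)*(-7)) = -36*(152 + 0*(-7)) = -36*(152 + 0) = -36*152 = -5472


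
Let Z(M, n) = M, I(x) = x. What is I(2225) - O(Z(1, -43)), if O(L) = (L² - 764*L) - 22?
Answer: 3010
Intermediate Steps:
O(L) = -22 + L² - 764*L
I(2225) - O(Z(1, -43)) = 2225 - (-22 + 1² - 764*1) = 2225 - (-22 + 1 - 764) = 2225 - 1*(-785) = 2225 + 785 = 3010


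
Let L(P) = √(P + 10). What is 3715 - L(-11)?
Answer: 3715 - I ≈ 3715.0 - 1.0*I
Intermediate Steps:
L(P) = √(10 + P)
3715 - L(-11) = 3715 - √(10 - 11) = 3715 - √(-1) = 3715 - I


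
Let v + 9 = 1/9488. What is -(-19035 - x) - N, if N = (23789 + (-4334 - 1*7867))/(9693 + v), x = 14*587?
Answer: 2503944557685/91881793 ≈ 27252.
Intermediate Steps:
x = 8218
v = -85391/9488 (v = -9 + 1/9488 = -85391/9488 ≈ -8.9999)
N = 109946944/91881793 (N = (23789 + (-4334 - 1*7867))/(9693 - 85391/9488) = (23789 + (-4334 - 7867))/(91881793/9488) = (23789 - 12201)*(9488/91881793) = 11588*(9488/91881793) = 109946944/91881793 ≈ 1.1966)
-(-19035 - x) - N = -(-19035 - 1*8218) - 1*109946944/91881793 = -(-19035 - 8218) - 109946944/91881793 = -1*(-27253) - 109946944/91881793 = 27253 - 109946944/91881793 = 2503944557685/91881793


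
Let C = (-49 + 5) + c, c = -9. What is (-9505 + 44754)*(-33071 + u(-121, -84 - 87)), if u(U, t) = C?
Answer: -1167587876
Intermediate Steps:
C = -53 (C = (-49 + 5) - 9 = -44 - 9 = -53)
u(U, t) = -53
(-9505 + 44754)*(-33071 + u(-121, -84 - 87)) = (-9505 + 44754)*(-33071 - 53) = 35249*(-33124) = -1167587876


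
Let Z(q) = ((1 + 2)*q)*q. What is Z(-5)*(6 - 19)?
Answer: -975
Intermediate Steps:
Z(q) = 3*q² (Z(q) = (3*q)*q = 3*q²)
Z(-5)*(6 - 19) = (3*(-5)²)*(6 - 19) = (3*25)*(-13) = 75*(-13) = -975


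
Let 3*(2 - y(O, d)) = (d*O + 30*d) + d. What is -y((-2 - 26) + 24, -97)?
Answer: -875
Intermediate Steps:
y(O, d) = 2 - 31*d/3 - O*d/3 (y(O, d) = 2 - ((d*O + 30*d) + d)/3 = 2 - ((O*d + 30*d) + d)/3 = 2 - ((30*d + O*d) + d)/3 = 2 - (31*d + O*d)/3 = 2 + (-31*d/3 - O*d/3) = 2 - 31*d/3 - O*d/3)
-y((-2 - 26) + 24, -97) = -(2 - 31/3*(-97) - 1/3*((-2 - 26) + 24)*(-97)) = -(2 + 3007/3 - 1/3*(-28 + 24)*(-97)) = -(2 + 3007/3 - 1/3*(-4)*(-97)) = -(2 + 3007/3 - 388/3) = -1*875 = -875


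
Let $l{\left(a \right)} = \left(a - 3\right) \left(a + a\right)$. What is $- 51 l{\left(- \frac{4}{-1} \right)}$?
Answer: $-408$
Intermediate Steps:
$l{\left(a \right)} = 2 a \left(-3 + a\right)$ ($l{\left(a \right)} = \left(-3 + a\right) 2 a = 2 a \left(-3 + a\right)$)
$- 51 l{\left(- \frac{4}{-1} \right)} = - 51 \cdot 2 \left(- \frac{4}{-1}\right) \left(-3 - \frac{4}{-1}\right) = - 51 \cdot 2 \left(\left(-4\right) \left(-1\right)\right) \left(-3 - -4\right) = - 51 \cdot 2 \cdot 4 \left(-3 + 4\right) = - 51 \cdot 2 \cdot 4 \cdot 1 = \left(-51\right) 8 = -408$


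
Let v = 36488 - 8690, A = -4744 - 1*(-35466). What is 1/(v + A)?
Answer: 1/58520 ≈ 1.7088e-5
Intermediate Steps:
A = 30722 (A = -4744 + 35466 = 30722)
v = 27798
1/(v + A) = 1/(27798 + 30722) = 1/58520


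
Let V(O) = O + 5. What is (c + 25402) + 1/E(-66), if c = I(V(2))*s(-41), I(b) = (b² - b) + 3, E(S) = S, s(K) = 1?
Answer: 1679501/66 ≈ 25447.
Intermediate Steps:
V(O) = 5 + O
I(b) = 3 + b² - b
c = 45 (c = (3 + (5 + 2)² - (5 + 2))*1 = (3 + 7² - 1*7)*1 = (3 + 49 - 7)*1 = 45*1 = 45)
(c + 25402) + 1/E(-66) = (45 + 25402) + 1/(-66) = 25447 - 1/66 = 1679501/66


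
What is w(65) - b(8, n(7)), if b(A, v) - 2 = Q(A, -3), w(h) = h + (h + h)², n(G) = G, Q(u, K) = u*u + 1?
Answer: 16898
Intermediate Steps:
Q(u, K) = 1 + u² (Q(u, K) = u² + 1 = 1 + u²)
w(h) = h + 4*h² (w(h) = h + (2*h)² = h + 4*h²)
b(A, v) = 3 + A² (b(A, v) = 2 + (1 + A²) = 3 + A²)
w(65) - b(8, n(7)) = 65*(1 + 4*65) - (3 + 8²) = 65*(1 + 260) - (3 + 64) = 65*261 - 1*67 = 16965 - 67 = 16898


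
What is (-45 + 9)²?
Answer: 1296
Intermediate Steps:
(-45 + 9)² = (-36)² = 1296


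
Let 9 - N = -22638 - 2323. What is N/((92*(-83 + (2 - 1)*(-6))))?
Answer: -12485/4094 ≈ -3.0496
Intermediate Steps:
N = 24970 (N = 9 - (-22638 - 2323) = 9 - 1*(-24961) = 9 + 24961 = 24970)
N/((92*(-83 + (2 - 1)*(-6)))) = 24970/((92*(-83 + (2 - 1)*(-6)))) = 24970/((92*(-83 + 1*(-6)))) = 24970/((92*(-83 - 6))) = 24970/((92*(-89))) = 24970/(-8188) = 24970*(-1/8188) = -12485/4094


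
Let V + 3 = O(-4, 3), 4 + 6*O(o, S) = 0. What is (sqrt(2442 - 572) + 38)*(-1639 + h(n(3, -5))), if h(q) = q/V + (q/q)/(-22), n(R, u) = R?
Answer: -685463/11 - 36077*sqrt(1870)/22 ≈ -1.3323e+5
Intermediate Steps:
O(o, S) = -2/3 (O(o, S) = -2/3 + (1/6)*0 = -2/3 + 0 = -2/3)
V = -11/3 (V = -3 - 2/3 = -11/3 ≈ -3.6667)
h(q) = -1/22 - 3*q/11 (h(q) = q/(-11/3) + (q/q)/(-22) = q*(-3/11) + 1*(-1/22) = -3*q/11 - 1/22 = -1/22 - 3*q/11)
(sqrt(2442 - 572) + 38)*(-1639 + h(n(3, -5))) = (sqrt(2442 - 572) + 38)*(-1639 + (-1/22 - 3/11*3)) = (sqrt(1870) + 38)*(-1639 + (-1/22 - 9/11)) = (38 + sqrt(1870))*(-1639 - 19/22) = (38 + sqrt(1870))*(-36077/22) = -685463/11 - 36077*sqrt(1870)/22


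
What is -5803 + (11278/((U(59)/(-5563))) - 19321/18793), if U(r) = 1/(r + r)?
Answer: -139129624094136/18793 ≈ -7.4033e+9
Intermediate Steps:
U(r) = 1/(2*r)
-5803 + (11278/((U(59)/(-5563))) - 19321/18793) = -5803 + (11278/((((1/2)/59)/(-5563))) - 19321/18793) = -5803 + (11278/((((1/2)*(1/59))*(-1/5563))) - 19321*1/18793) = -5803 + (11278/(((1/118)*(-1/5563))) - 19321/18793) = -5803 + (11278/(-1/656434) - 19321/18793) = -5803 + (11278*(-656434) - 19321/18793) = -5803 + (-7403262652 - 19321/18793) = -5803 - 139129515038357/18793 = -139129624094136/18793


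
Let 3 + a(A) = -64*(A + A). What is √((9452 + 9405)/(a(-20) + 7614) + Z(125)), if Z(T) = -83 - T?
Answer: I*√21325647581/10171 ≈ 14.358*I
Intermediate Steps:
a(A) = -3 - 128*A (a(A) = -3 - 64*(A + A) = -3 - 128*A)
√((9452 + 9405)/(a(-20) + 7614) + Z(125)) = √((9452 + 9405)/((-3 - 128*(-20)) + 7614) + (-83 - 1*125)) = √(18857/((-3 + 2560) + 7614) + (-83 - 125)) = √(18857/(2557 + 7614) - 208) = √(18857/10171 - 208) = √(-2096711/10171) = I*√21325647581/10171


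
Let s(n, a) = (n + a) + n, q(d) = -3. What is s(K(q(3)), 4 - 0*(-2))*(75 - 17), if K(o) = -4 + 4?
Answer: 232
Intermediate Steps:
K(o) = 0
s(n, a) = a + 2*n (s(n, a) = (a + n) + n = a + 2*n)
s(K(q(3)), 4 - 0*(-2))*(75 - 17) = ((4 - 0*(-2)) + 2*0)*(75 - 17) = ((4 - 1*0) + 0)*58 = ((4 + 0) + 0)*58 = (4 + 0)*58 = 4*58 = 232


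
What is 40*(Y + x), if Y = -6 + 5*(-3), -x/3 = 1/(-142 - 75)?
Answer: -182160/217 ≈ -839.45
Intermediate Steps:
x = 3/217 (x = -3/(-142 - 75) = -3/(-217) = -3*(-1/217) = 3/217 ≈ 0.013825)
Y = -21 (Y = -6 - 15 = -21)
40*(Y + x) = 40*(-21 + 3/217) = 40*(-4554/217) = -182160/217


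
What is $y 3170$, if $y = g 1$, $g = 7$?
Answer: $22190$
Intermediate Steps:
$y = 7$ ($y = 7 \cdot 1 = 7$)
$y 3170 = 7 \cdot 3170 = 22190$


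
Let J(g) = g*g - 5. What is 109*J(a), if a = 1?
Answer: -436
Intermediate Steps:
J(g) = -5 + g² (J(g) = g² - 5 = -5 + g²)
109*J(a) = 109*(-5 + 1²) = 109*(-5 + 1) = 109*(-4) = -436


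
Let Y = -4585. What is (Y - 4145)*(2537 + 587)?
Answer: -27272520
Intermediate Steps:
(Y - 4145)*(2537 + 587) = (-4585 - 4145)*(2537 + 587) = -8730*3124 = -27272520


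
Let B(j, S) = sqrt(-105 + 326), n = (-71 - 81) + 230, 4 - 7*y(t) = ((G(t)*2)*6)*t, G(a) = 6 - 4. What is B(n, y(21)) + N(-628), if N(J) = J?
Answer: -628 + sqrt(221) ≈ -613.13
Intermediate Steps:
G(a) = 2
y(t) = 4/7 - 24*t/7 (y(t) = 4/7 - (2*2)*6*t/7 = 4/7 - 4*6*t/7 = 4/7 - 24*t/7)
n = 78 (n = -152 + 230 = 78)
B(j, S) = sqrt(221)
B(n, y(21)) + N(-628) = sqrt(221) - 628 = -628 + sqrt(221)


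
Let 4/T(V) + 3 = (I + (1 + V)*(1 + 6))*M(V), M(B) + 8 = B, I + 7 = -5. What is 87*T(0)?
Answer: 348/37 ≈ 9.4054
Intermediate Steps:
I = -12 (I = -7 - 5 = -12)
M(B) = -8 + B
T(V) = 4/(-3 + (-8 + V)*(-5 + 7*V)) (T(V) = 4/(-3 + (-12 + (1 + V)*(1 + 6))*(-8 + V)) = 4/(-3 + (-12 + (1 + V)*7)*(-8 + V)) = 4/(-3 + (-12 + (7 + 7*V))*(-8 + V)) = 4/(-3 + (-5 + 7*V)*(-8 + V)) = 4/(-3 + (-8 + V)*(-5 + 7*V)))
87*T(0) = 87*(4/(37 - 61*0 + 7*0**2)) = 87*(4/(37 + 0 + 7*0)) = 87*(4/(37 + 0 + 0)) = 87*(4/37) = 348/37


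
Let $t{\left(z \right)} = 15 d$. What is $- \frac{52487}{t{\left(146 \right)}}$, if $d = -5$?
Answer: $\frac{52487}{75} \approx 699.83$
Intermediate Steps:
$t{\left(z \right)} = -75$ ($t{\left(z \right)} = 15 \left(-5\right) = -75$)
$- \frac{52487}{t{\left(146 \right)}} = - \frac{52487}{-75} = \left(-52487\right) \left(- \frac{1}{75}\right) = \frac{52487}{75}$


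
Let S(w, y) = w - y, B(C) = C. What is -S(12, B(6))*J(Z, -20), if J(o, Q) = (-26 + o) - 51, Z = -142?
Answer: 1314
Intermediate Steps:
J(o, Q) = -77 + o
-S(12, B(6))*J(Z, -20) = -(12 - 1*6)*(-77 - 142) = -(12 - 6)*(-219) = -6*(-219) = -1*(-1314) = 1314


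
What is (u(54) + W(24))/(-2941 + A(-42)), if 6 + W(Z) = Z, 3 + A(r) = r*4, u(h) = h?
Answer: -9/389 ≈ -0.023136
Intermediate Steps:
A(r) = -3 + 4*r (A(r) = -3 + r*4 = -3 + 4*r)
W(Z) = -6 + Z
(u(54) + W(24))/(-2941 + A(-42)) = (54 + (-6 + 24))/(-2941 + (-3 + 4*(-42))) = (54 + 18)/(-2941 + (-3 - 168)) = 72/(-2941 - 171) = 72/(-3112) = 72*(-1/3112) = -9/389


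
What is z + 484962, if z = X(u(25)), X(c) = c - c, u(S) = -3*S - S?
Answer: 484962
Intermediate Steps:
u(S) = -4*S
X(c) = 0
z = 0
z + 484962 = 0 + 484962 = 484962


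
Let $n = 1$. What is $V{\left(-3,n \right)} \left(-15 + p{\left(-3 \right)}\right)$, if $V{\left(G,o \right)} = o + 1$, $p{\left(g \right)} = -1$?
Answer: $-32$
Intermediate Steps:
$V{\left(G,o \right)} = 1 + o$
$V{\left(-3,n \right)} \left(-15 + p{\left(-3 \right)}\right) = \left(1 + 1\right) \left(-15 - 1\right) = 2 \left(-16\right) = -32$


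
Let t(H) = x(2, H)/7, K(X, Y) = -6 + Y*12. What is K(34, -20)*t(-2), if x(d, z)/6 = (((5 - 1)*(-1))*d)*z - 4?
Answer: -17712/7 ≈ -2530.3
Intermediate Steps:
K(X, Y) = -6 + 12*Y
x(d, z) = -24 - 24*d*z (x(d, z) = 6*((((5 - 1)*(-1))*d)*z - 4) = 6*(((4*(-1))*d)*z - 4) = 6*((-4*d)*z - 4) = 6*(-4*d*z - 4) = 6*(-4 - 4*d*z) = -24 - 24*d*z)
t(H) = -24/7 - 48*H/7 (t(H) = (-24 - 24*2*H)/7 = (-24 - 48*H)*(⅐) = -24/7 - 48*H/7)
K(34, -20)*t(-2) = (-6 + 12*(-20))*(-24/7 - 48/7*(-2)) = (-6 - 240)*(-24/7 + 96/7) = -246*72/7 = -17712/7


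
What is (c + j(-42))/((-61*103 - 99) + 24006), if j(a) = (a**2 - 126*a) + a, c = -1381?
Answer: 5633/17624 ≈ 0.31962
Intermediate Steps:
j(a) = a**2 - 125*a
(c + j(-42))/((-61*103 - 99) + 24006) = (-1381 - 42*(-125 - 42))/((-61*103 - 99) + 24006) = (-1381 - 42*(-167))/((-6283 - 99) + 24006) = (-1381 + 7014)/(-6382 + 24006) = 5633/17624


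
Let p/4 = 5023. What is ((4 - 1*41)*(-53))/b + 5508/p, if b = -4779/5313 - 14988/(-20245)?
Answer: -353156700799736/28663935351 ≈ -12321.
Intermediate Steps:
p = 20092 (p = 4*5023 = 20092)
b = -5706537/35853895 (b = -4779*1/5313 - 14988*(-1/20245) = -1593/1771 + 14988/20245 = -5706537/35853895 ≈ -0.15916)
((4 - 1*41)*(-53))/b + 5508/p = ((4 - 1*41)*(-53))/(-5706537/35853895) + 5508/20092 = ((4 - 41)*(-53))*(-35853895/5706537) + 5508*(1/20092) = -37*(-53)*(-35853895/5706537) + 1377/5023 = 1961*(-35853895/5706537) + 1377/5023 = -70309488095/5706537 + 1377/5023 = -353156700799736/28663935351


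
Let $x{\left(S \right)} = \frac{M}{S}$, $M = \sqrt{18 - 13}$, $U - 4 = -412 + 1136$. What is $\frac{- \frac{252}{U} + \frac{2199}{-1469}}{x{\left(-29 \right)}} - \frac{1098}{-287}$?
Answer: $\frac{1098}{287} + \frac{31407 \sqrt{5}}{2938} \approx 27.729$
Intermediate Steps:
$U = 728$ ($U = 4 + \left(-412 + 1136\right) = 4 + 724 = 728$)
$M = \sqrt{5} \approx 2.2361$
$x{\left(S \right)} = \frac{\sqrt{5}}{S}$
$\frac{- \frac{252}{U} + \frac{2199}{-1469}}{x{\left(-29 \right)}} - \frac{1098}{-287} = \frac{- \frac{252}{728} + \frac{2199}{-1469}}{\sqrt{5} \frac{1}{-29}} - \frac{1098}{-287} = \frac{\left(-252\right) \frac{1}{728} + 2199 \left(- \frac{1}{1469}\right)}{\sqrt{5} \left(- \frac{1}{29}\right)} - - \frac{1098}{287} = \frac{- \frac{9}{26} - \frac{2199}{1469}}{\left(- \frac{1}{29}\right) \sqrt{5}} + \frac{1098}{287} = - \frac{5415 \left(- \frac{29 \sqrt{5}}{5}\right)}{2938} + \frac{1098}{287} = \frac{31407 \sqrt{5}}{2938} + \frac{1098}{287} = \frac{1098}{287} + \frac{31407 \sqrt{5}}{2938}$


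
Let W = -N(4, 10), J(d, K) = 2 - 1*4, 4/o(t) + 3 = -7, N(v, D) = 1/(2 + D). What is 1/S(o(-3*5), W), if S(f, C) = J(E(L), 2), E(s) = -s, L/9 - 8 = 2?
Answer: -½ ≈ -0.50000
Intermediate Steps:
L = 90 (L = 72 + 9*2 = 72 + 18 = 90)
o(t) = -⅖ (o(t) = 4/(-3 - 7) = 4/(-10) = 4*(-⅒) = -⅖)
J(d, K) = -2 (J(d, K) = 2 - 4 = -2)
W = -1/12 (W = -1/(2 + 10) = -1/12 ≈ -0.083333)
S(f, C) = -2
1/S(o(-3*5), W) = 1/(-2) = -½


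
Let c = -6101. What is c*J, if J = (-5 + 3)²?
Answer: -24404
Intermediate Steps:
J = 4 (J = (-2)² = 4)
c*J = -6101*4 = -24404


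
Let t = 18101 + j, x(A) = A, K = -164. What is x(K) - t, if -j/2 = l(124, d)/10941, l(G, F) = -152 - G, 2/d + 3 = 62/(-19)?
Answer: -66612639/3647 ≈ -18265.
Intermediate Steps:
d = -38/119 (d = 2/(-3 + 62/(-19)) = 2/(-3 + 62*(-1/19)) = 2/(-3 - 62/19) = 2/(-119/19) = 2*(-19/119) = -38/119 ≈ -0.31933)
j = 184/3647 (j = -2*(-152 - 1*124)/10941 = -2*(-152 - 124)/10941 = -(-552)/10941 = -2*(-92/3647) = 184/3647 ≈ 0.050452)
t = 66014531/3647 (t = 18101 + 184/3647 = 66014531/3647 ≈ 18101.)
x(K) - t = -164 - 1*66014531/3647 = -164 - 66014531/3647 = -66612639/3647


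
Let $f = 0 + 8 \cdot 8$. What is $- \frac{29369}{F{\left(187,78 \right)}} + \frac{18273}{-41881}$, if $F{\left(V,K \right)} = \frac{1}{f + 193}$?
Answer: $- \frac{316110812146}{41881} \approx -7.5478 \cdot 10^{6}$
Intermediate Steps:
$f = 64$ ($f = 0 + 64 = 64$)
$F{\left(V,K \right)} = \frac{1}{257}$ ($F{\left(V,K \right)} = \frac{1}{64 + 193} = \frac{1}{257}$)
$- \frac{29369}{F{\left(187,78 \right)}} + \frac{18273}{-41881} = - 29369 \frac{1}{\frac{1}{257}} + \frac{18273}{-41881} = \left(-29369\right) 257 + 18273 \left(- \frac{1}{41881}\right) = -7547833 - \frac{18273}{41881} = - \frac{316110812146}{41881}$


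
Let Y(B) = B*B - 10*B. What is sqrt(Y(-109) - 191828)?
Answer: 3*I*sqrt(19873) ≈ 422.92*I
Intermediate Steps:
Y(B) = B**2 - 10*B
sqrt(Y(-109) - 191828) = sqrt(-109*(-10 - 109) - 191828) = sqrt(-109*(-119) - 191828) = sqrt(12971 - 191828) = sqrt(-178857) = 3*I*sqrt(19873)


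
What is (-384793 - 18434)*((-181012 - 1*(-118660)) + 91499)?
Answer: -11752857369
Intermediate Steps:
(-384793 - 18434)*((-181012 - 1*(-118660)) + 91499) = -403227*((-181012 + 118660) + 91499) = -403227*(-62352 + 91499) = -403227*29147 = -11752857369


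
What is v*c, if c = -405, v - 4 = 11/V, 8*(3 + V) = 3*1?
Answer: 540/7 ≈ 77.143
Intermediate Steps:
V = -21/8 (V = -3 + (3*1)/8 = -3 + (1/8)*3 = -3 + 3/8 = -21/8 ≈ -2.6250)
v = -4/21 (v = 4 + 11/(-21/8) = 4 + 11*(-8/21) = 4 - 88/21 = -4/21 ≈ -0.19048)
v*c = -4/21*(-405) = 540/7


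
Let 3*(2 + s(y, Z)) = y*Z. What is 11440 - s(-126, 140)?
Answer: 17322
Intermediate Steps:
s(y, Z) = -2 + Z*y/3 (s(y, Z) = -2 + (y*Z)/3 = -2 + (Z*y)/3 = -2 + Z*y/3)
11440 - s(-126, 140) = 11440 - (-2 + (⅓)*140*(-126)) = 11440 - (-2 - 5880) = 11440 - 1*(-5882) = 11440 + 5882 = 17322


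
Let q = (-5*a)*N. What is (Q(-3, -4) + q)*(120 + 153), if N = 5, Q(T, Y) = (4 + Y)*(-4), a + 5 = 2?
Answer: 20475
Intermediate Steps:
a = -3 (a = -5 + 2 = -3)
Q(T, Y) = -16 - 4*Y
q = 75 (q = -5*(-3)*5 = 15*5 = 75)
(Q(-3, -4) + q)*(120 + 153) = ((-16 - 4*(-4)) + 75)*(120 + 153) = ((-16 + 16) + 75)*273 = (0 + 75)*273 = 75*273 = 20475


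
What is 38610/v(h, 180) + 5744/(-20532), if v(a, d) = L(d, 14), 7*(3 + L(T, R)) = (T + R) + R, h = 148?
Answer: 126093398/87261 ≈ 1445.0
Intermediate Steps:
L(T, R) = -3 + T/7 + 2*R/7 (L(T, R) = -3 + ((T + R) + R)/7 = -3 + ((R + T) + R)/7 = -3 + (T + 2*R)/7 = -3 + (T/7 + 2*R/7) = -3 + T/7 + 2*R/7)
v(a, d) = 1 + d/7 (v(a, d) = -3 + d/7 + (2/7)*14 = -3 + d/7 + 4 = 1 + d/7)
38610/v(h, 180) + 5744/(-20532) = 38610/(1 + (⅐)*180) + 5744/(-20532) = 38610/(1 + 180/7) + 5744*(-1/20532) = 38610/(187/7) - 1436/5133 = 38610*(7/187) - 1436/5133 = 24570/17 - 1436/5133 = 126093398/87261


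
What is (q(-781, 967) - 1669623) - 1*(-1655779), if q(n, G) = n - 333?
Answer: -14958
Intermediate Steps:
q(n, G) = -333 + n
(q(-781, 967) - 1669623) - 1*(-1655779) = ((-333 - 781) - 1669623) - 1*(-1655779) = (-1114 - 1669623) + 1655779 = -1670737 + 1655779 = -14958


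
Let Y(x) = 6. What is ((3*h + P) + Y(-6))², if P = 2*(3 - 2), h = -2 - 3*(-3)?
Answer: 841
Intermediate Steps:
h = 7 (h = -2 + 9 = 7)
P = 2 (P = 2*1 = 2)
((3*h + P) + Y(-6))² = ((3*7 + 2) + 6)² = ((21 + 2) + 6)² = (23 + 6)² = 29² = 841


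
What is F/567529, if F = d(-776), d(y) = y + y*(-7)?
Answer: 4656/567529 ≈ 0.0082040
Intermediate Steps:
d(y) = -6*y (d(y) = y - 7*y = -6*y)
F = 4656 (F = -6*(-776) = 4656)
F/567529 = 4656/567529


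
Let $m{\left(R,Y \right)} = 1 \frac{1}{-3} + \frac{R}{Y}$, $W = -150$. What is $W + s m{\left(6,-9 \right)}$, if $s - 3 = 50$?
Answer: $-203$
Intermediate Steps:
$s = 53$ ($s = 3 + 50 = 53$)
$m{\left(R,Y \right)} = - \frac{1}{3} + \frac{R}{Y}$ ($m{\left(R,Y \right)} = 1 \left(- \frac{1}{3}\right) + \frac{R}{Y} = - \frac{1}{3} + \frac{R}{Y}$)
$W + s m{\left(6,-9 \right)} = -150 + 53 \frac{6 - -3}{-9} = -150 + 53 \left(- \frac{6 + 3}{9}\right) = -150 + 53 \left(\left(- \frac{1}{9}\right) 9\right) = -150 + 53 \left(-1\right) = -150 - 53 = -203$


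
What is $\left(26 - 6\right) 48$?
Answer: $960$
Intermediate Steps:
$\left(26 - 6\right) 48 = 20 \cdot 48 = 960$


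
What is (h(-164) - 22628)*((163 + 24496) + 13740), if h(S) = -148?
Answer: -874575624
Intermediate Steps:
(h(-164) - 22628)*((163 + 24496) + 13740) = (-148 - 22628)*((163 + 24496) + 13740) = -22776*(24659 + 13740) = -22776*38399 = -874575624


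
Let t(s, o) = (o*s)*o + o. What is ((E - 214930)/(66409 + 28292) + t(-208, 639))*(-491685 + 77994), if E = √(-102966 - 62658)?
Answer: 1109101208126322023/31567 - 275794*I*√41406/31567 ≈ 3.5135e+13 - 1777.8*I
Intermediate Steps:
E = 2*I*√41406 (E = √(-165624) = 2*I*√41406 ≈ 406.97*I)
t(s, o) = o + s*o² (t(s, o) = s*o² + o = o + s*o²)
((E - 214930)/(66409 + 28292) + t(-208, 639))*(-491685 + 77994) = ((2*I*√41406 - 214930)/(66409 + 28292) + 639*(1 + 639*(-208)))*(-491685 + 77994) = ((-214930 + 2*I*√41406)/94701 + 639*(1 - 132912))*(-413691) = ((-214930 + 2*I*√41406)*(1/94701) + 639*(-132911))*(-413691) = ((-214930/94701 + 2*I*√41406/94701) - 84930129)*(-413691) = (-8042968361359/94701 + 2*I*√41406/94701)*(-413691) = 1109101208126322023/31567 - 275794*I*√41406/31567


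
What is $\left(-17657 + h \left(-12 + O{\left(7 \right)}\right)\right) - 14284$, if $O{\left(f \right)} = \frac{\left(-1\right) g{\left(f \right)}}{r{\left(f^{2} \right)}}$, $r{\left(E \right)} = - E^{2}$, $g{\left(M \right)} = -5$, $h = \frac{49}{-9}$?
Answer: $- \frac{14057164}{441} \approx -31876.0$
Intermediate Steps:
$h = - \frac{49}{9}$ ($h = 49 \left(- \frac{1}{9}\right) = - \frac{49}{9} \approx -5.4444$)
$O{\left(f \right)} = - \frac{5}{f^{4}}$ ($O{\left(f \right)} = \frac{\left(-1\right) \left(-5\right)}{\left(-1\right) \left(f^{2}\right)^{2}} = \frac{5}{\left(-1\right) f^{4}} = 5 \left(- \frac{1}{f^{4}}\right) = - \frac{5}{f^{4}}$)
$\left(-17657 + h \left(-12 + O{\left(7 \right)}\right)\right) - 14284 = \left(-17657 - \frac{49 \left(-12 - \frac{5}{2401}\right)}{9}\right) - 14284 = \left(-17657 - - \frac{28817}{441}\right) - 14284 = \left(-17657 + \frac{28817}{441}\right) - 14284 = - \frac{7757920}{441} - 14284 = - \frac{14057164}{441}$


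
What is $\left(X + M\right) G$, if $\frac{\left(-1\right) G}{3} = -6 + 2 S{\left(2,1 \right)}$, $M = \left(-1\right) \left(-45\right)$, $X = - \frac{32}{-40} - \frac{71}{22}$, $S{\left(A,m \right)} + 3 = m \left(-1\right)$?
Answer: $\frac{98343}{55} \approx 1788.1$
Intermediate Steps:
$S{\left(A,m \right)} = -3 - m$ ($S{\left(A,m \right)} = -3 + m \left(-1\right) = -3 - m$)
$X = - \frac{267}{110}$ ($X = \left(-32\right) \left(- \frac{1}{40}\right) - \frac{71}{22} = \frac{4}{5} - \frac{71}{22} = - \frac{267}{110} \approx -2.4273$)
$M = 45$
$G = 42$ ($G = - 3 \left(-6 + 2 \left(-3 - 1\right)\right) = - 3 \left(-6 + 2 \left(-4\right)\right) = - 3 \left(-6 - 8\right) = \left(-3\right) \left(-14\right) = 42$)
$\left(X + M\right) G = \left(- \frac{267}{110} + 45\right) 42 = \frac{4683}{110} \cdot 42 = \frac{98343}{55}$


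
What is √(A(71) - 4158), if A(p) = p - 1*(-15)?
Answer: 2*I*√1018 ≈ 63.812*I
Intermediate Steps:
A(p) = 15 + p (A(p) = p + 15 = 15 + p)
√(A(71) - 4158) = √((15 + 71) - 4158) = √(86 - 4158) = √(-4072) = 2*I*√1018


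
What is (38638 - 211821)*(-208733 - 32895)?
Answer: 41845861924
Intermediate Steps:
(38638 - 211821)*(-208733 - 32895) = -173183*(-241628) = 41845861924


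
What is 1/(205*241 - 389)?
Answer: 1/49016 ≈ 2.0401e-5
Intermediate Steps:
1/(205*241 - 389) = 1/(49405 - 389) = 1/49016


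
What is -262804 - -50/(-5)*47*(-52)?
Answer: -238364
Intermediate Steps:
-262804 - -50/(-5)*47*(-52) = -262804 - -50*(-⅕)*47*(-52) = -262804 - 10*47*(-52) = -262804 - 470*(-52) = -262804 - 1*(-24440) = -262804 + 24440 = -238364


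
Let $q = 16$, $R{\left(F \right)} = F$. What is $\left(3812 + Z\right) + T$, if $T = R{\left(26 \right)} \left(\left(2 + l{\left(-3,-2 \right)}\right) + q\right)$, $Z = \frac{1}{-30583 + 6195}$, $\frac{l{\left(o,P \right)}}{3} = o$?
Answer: $\frac{98673847}{24388} \approx 4046.0$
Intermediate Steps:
$l{\left(o,P \right)} = 3 o$
$Z = - \frac{1}{24388}$ ($Z = \frac{1}{-24388} = - \frac{1}{24388} \approx -4.1004 \cdot 10^{-5}$)
$T = 234$ ($T = 26 \left(\left(2 + 3 \left(-3\right)\right) + 16\right) = 26 \left(\left(2 - 9\right) + 16\right) = 26 \left(-7 + 16\right) = 26 \cdot 9 = 234$)
$\left(3812 + Z\right) + T = \left(3812 - \frac{1}{24388}\right) + 234 = \frac{92967055}{24388} + 234 = \frac{98673847}{24388}$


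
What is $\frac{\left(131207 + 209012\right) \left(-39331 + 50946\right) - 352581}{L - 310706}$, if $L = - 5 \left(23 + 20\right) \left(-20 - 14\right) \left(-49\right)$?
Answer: $- \frac{123477847}{20903} \approx -5907.2$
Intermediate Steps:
$L = -358190$ ($L = - 5 \cdot 43 \left(-34\right) \left(-49\right) = \left(-5\right) \left(-1462\right) \left(-49\right) = 7310 \left(-49\right) = -358190$)
$\frac{\left(131207 + 209012\right) \left(-39331 + 50946\right) - 352581}{L - 310706} = \frac{\left(131207 + 209012\right) \left(-39331 + 50946\right) - 352581}{-358190 - 310706} = \frac{340219 \cdot 11615 - 352581}{-668896} = \left(3951643685 - 352581\right) \left(- \frac{1}{668896}\right) = 3951291104 \left(- \frac{1}{668896}\right) = - \frac{123477847}{20903}$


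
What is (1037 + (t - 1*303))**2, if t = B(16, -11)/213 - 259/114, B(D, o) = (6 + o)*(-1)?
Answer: 35079524303209/65512836 ≈ 5.3546e+5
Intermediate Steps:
B(D, o) = -6 - o
t = -18199/8094 (t = (-6 - 1*(-11))/213 - 259/114 = (-6 + 11)*(1/213) - 259*1/114 = 5*(1/213) - 259/114 = 5/213 - 259/114 = -18199/8094 ≈ -2.2485)
(1037 + (t - 1*303))**2 = (1037 + (-18199/8094 - 1*303))**2 = (1037 + (-18199/8094 - 303))**2 = (1037 - 2470681/8094)**2 = (5922797/8094)**2 = 35079524303209/65512836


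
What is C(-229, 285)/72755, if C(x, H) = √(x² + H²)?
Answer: √133666/72755 ≈ 0.0050251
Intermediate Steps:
C(x, H) = √(H² + x²)
C(-229, 285)/72755 = √(285² + (-229)²)/72755 = √(81225 + 52441)*(1/72755) = √133666*(1/72755) = √133666/72755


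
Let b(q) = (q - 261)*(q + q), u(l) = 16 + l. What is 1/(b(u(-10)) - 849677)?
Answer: -1/852737 ≈ -1.1727e-6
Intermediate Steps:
b(q) = 2*q*(-261 + q) (b(q) = (-261 + q)*(2*q) = 2*q*(-261 + q))
1/(b(u(-10)) - 849677) = 1/(2*(16 - 10)*(-261 + (16 - 10)) - 849677) = 1/(2*6*(-261 + 6) - 849677) = 1/(2*6*(-255) - 849677) = 1/(-3060 - 849677) = 1/(-852737) = -1/852737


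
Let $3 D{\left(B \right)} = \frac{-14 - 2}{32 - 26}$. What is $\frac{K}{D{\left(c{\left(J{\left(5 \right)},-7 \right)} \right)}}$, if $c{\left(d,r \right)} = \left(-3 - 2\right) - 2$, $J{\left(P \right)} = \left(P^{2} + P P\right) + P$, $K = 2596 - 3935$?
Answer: $\frac{12051}{8} \approx 1506.4$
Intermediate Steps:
$K = -1339$ ($K = 2596 - 3935 = -1339$)
$J{\left(P \right)} = P + 2 P^{2}$ ($J{\left(P \right)} = \left(P^{2} + P^{2}\right) + P = 2 P^{2} + P = P + 2 P^{2}$)
$c{\left(d,r \right)} = -7$ ($c{\left(d,r \right)} = -5 - 2 = -7$)
$D{\left(B \right)} = - \frac{8}{9}$ ($D{\left(B \right)} = \frac{\left(-14 - 2\right) \frac{1}{32 - 26}}{3} = \frac{\left(-16\right) \frac{1}{6}}{3} = \frac{1}{3} \left(- \frac{8}{3}\right) = - \frac{8}{9}$)
$\frac{K}{D{\left(c{\left(J{\left(5 \right)},-7 \right)} \right)}} = - \frac{1339}{- \frac{8}{9}} = \left(-1339\right) \left(- \frac{9}{8}\right) = \frac{12051}{8}$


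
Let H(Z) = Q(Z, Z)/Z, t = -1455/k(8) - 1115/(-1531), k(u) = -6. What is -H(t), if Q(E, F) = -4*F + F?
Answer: 3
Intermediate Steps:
Q(E, F) = -3*F
t = 744765/3062 (t = -1455/(-6) - 1115/(-1531) = -1455*(-⅙) - 1115*(-1/1531) = 485/2 + 1115/1531 = 744765/3062 ≈ 243.23)
H(Z) = -3 (H(Z) = (-3*Z)/Z = -3)
-H(t) = -1*(-3) = 3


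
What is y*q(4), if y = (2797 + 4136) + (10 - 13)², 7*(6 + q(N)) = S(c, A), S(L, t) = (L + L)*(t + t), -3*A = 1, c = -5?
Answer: -245284/7 ≈ -35041.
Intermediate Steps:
A = -⅓ (A = -⅓*1 = -⅓ ≈ -0.33333)
S(L, t) = 4*L*t (S(L, t) = (2*L)*(2*t) = 4*L*t)
q(N) = -106/21 (q(N) = -6 + (4*(-5)*(-⅓))/7 = -6 + (⅐)*(20/3) = -6 + 20/21 = -106/21)
y = 6942 (y = 6933 + (-3)² = 6933 + 9 = 6942)
y*q(4) = 6942*(-106/21) = -245284/7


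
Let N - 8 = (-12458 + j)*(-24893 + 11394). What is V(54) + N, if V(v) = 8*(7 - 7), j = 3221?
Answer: 124690271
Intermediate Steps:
V(v) = 0 (V(v) = 8*0 = 0)
N = 124690271 (N = 8 + (-12458 + 3221)*(-24893 + 11394) = 8 - 9237*(-13499) = 8 + 124690263 = 124690271)
V(54) + N = 0 + 124690271 = 124690271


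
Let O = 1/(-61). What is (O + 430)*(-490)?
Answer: -12852210/61 ≈ -2.1069e+5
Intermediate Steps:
O = -1/61 ≈ -0.016393
(O + 430)*(-490) = (-1/61 + 430)*(-490) = (26229/61)*(-490) = -12852210/61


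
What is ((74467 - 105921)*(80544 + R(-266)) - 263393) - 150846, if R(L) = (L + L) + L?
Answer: -2508744923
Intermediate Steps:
R(L) = 3*L (R(L) = 2*L + L = 3*L)
((74467 - 105921)*(80544 + R(-266)) - 263393) - 150846 = ((74467 - 105921)*(80544 + 3*(-266)) - 263393) - 150846 = (-31454*(80544 - 798) - 263393) - 150846 = (-31454*79746 - 263393) - 150846 = (-2508330684 - 263393) - 150846 = -2508594077 - 150846 = -2508744923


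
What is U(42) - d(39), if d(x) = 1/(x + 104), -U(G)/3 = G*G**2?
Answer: -31783753/143 ≈ -2.2226e+5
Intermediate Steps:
U(G) = -3*G**3 (U(G) = -3*G*G**2 = -3*G**3)
d(x) = 1/(104 + x)
U(42) - d(39) = -3*42**3 - 1/(104 + 39) = -3*74088 - 1/143 = -222264 - 1*1/143 = -222264 - 1/143 = -31783753/143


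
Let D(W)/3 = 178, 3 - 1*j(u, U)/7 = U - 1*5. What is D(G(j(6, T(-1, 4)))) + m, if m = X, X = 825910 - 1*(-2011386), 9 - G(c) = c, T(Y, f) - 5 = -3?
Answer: 2837830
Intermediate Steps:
T(Y, f) = 2 (T(Y, f) = 5 - 3 = 2)
j(u, U) = 56 - 7*U (j(u, U) = 21 - 7*(U - 1*5) = 21 - 7*(U - 5) = 21 - 7*(-5 + U) = 21 + (35 - 7*U) = 56 - 7*U)
G(c) = 9 - c
X = 2837296 (X = 825910 + 2011386 = 2837296)
m = 2837296
D(W) = 534 (D(W) = 3*178 = 534)
D(G(j(6, T(-1, 4)))) + m = 534 + 2837296 = 2837830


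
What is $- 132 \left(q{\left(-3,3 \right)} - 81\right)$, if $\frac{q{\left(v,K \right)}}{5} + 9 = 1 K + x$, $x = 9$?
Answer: $8712$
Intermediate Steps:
$q{\left(v,K \right)} = 5 K$ ($q{\left(v,K \right)} = -45 + 5 \left(1 K + 9\right) = -45 + 5 \left(K + 9\right) = -45 + 5 \left(9 + K\right) = -45 + \left(45 + 5 K\right) = 5 K$)
$- 132 \left(q{\left(-3,3 \right)} - 81\right) = - 132 \left(5 \cdot 3 - 81\right) = - 132 \left(15 - 81\right) = \left(-132\right) \left(-66\right) = 8712$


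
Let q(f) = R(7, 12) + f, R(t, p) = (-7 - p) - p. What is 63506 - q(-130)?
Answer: 63667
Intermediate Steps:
R(t, p) = -7 - 2*p
q(f) = -31 + f (q(f) = (-7 - 2*12) + f = (-7 - 24) + f = -31 + f)
63506 - q(-130) = 63506 - (-31 - 130) = 63506 - 1*(-161) = 63506 + 161 = 63667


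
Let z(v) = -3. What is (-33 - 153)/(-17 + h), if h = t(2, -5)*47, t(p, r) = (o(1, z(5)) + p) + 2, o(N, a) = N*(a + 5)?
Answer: -186/265 ≈ -0.70189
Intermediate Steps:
o(N, a) = N*(5 + a)
t(p, r) = 4 + p (t(p, r) = (1*(5 - 3) + p) + 2 = (1*2 + p) + 2 = (2 + p) + 2 = 4 + p)
h = 282 (h = (4 + 2)*47 = 6*47 = 282)
(-33 - 153)/(-17 + h) = (-33 - 153)/(-17 + 282) = -186/265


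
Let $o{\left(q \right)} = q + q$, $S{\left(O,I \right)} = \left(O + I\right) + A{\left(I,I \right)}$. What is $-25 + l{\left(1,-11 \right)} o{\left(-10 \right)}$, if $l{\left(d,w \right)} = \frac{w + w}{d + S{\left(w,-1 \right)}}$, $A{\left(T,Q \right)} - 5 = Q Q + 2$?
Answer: $- \frac{515}{3} \approx -171.67$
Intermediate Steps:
$A{\left(T,Q \right)} = 7 + Q^{2}$ ($A{\left(T,Q \right)} = 5 + \left(Q Q + 2\right) = 5 + \left(Q^{2} + 2\right) = 5 + \left(2 + Q^{2}\right) = 7 + Q^{2}$)
$S{\left(O,I \right)} = 7 + I + O + I^{2}$ ($S{\left(O,I \right)} = \left(O + I\right) + \left(7 + I^{2}\right) = \left(I + O\right) + \left(7 + I^{2}\right) = 7 + I + O + I^{2}$)
$l{\left(d,w \right)} = \frac{2 w}{7 + d + w}$ ($l{\left(d,w \right)} = \frac{w + w}{d + \left(7 - 1 + w + \left(-1\right)^{2}\right)} = \frac{2 w}{d + \left(7 - 1 + w + 1\right)} = \frac{2 w}{d + \left(7 + w\right)} = \frac{2 w}{7 + d + w}$)
$o{\left(q \right)} = 2 q$
$-25 + l{\left(1,-11 \right)} o{\left(-10 \right)} = -25 + 2 \left(-11\right) \frac{1}{7 + 1 - 11} \cdot 2 \left(-10\right) = -25 + 2 \left(-11\right) \frac{1}{-3} \left(-20\right) = -25 + 2 \left(-11\right) \left(- \frac{1}{3}\right) \left(-20\right) = -25 + \frac{22}{3} \left(-20\right) = -25 - \frac{440}{3} = - \frac{515}{3}$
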